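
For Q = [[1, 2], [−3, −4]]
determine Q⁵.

tr Q = −3 and det Q = 2, so the characteristic polynomial is λ² − (−3)λ + (2) with roots −2 and −1.
Eigenvectors give P = [[−2, −1], [3, 1]] with P⁻¹ = [[1, 1], [−3, −2]], and Q = P·diag(−2, −1)·P⁻¹.
Then Q⁵ = P·diag(−32, −1)·P⁻¹ = [[64, 1], [−96, −1]] · [[1, 1], [−3, −2]] = [[61, 62], [−93, −94]].

[[61, 62], [−93, −94]]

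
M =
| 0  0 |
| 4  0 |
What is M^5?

M is strictly triangular, hence nilpotent: M^2 = 0, so M^5 = 0.

[[0, 0], [0, 0]]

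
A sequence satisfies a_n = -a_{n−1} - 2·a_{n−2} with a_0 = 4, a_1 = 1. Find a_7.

47

With companion matrix Q = [[-1, -2], [1, 0]], [a_n, a_{n−1}]ᵀ = Q·[a_{n−1}, a_{n−2}]ᵀ, so [a_7, a_6]ᵀ = Q^6·[a_1, a_0]ᵀ.
Q^6 = [[7, 10], [-5, 2]], giving [a_7, a_6]ᵀ = [[47], [3]].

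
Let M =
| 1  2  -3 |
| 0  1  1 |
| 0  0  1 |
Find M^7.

[[1, 14, 21], [0, 1, 7], [0, 0, 1]]

M = I + N where N = [[0, 2, -3], [0, 0, 1], [0, 0, 0]] is strictly upper-triangular, so N^3 = 0.
(I + N)^7 = I + 7·N + 21·N^2 = [[1, 14, 21], [0, 1, 7], [0, 0, 1]].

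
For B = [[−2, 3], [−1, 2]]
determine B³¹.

[[−2, 3], [−1, 2]]

B² = I (check: tr B = 0 and det B = −1), so B³¹ = B since 31 is odd.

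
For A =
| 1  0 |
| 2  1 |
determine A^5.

A = I + N where N = [[0, 0], [2, 0]] is strictly lower-triangular, so N^2 = 0.
(I + N)^5 = I + 5·N = [[1, 0], [10, 1]].

[[1, 0], [10, 1]]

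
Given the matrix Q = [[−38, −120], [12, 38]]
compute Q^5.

tr Q = 0 and det Q = −4, so the characteristic polynomial is λ² − (0)λ + (−4) with roots 2 and −2.
Eigenvectors give P = [[−3, 10], [1, −3]] with P⁻¹ = [[3, 10], [1, 3]], and Q = P·diag(2, −2)·P⁻¹.
Then Q^5 = P·diag(32, −32)·P⁻¹ = [[−96, −320], [32, 96]] · [[3, 10], [1, 3]] = [[−608, −1920], [192, 608]].

[[−608, −1920], [192, 608]]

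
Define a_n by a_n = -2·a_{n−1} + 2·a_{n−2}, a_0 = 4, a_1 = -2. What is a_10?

32960

With companion matrix Q = [[-2, 2], [1, 0]], [a_n, a_{n−1}]ᵀ = Q·[a_{n−1}, a_{n−2}]ᵀ, so [a_10, a_9]ᵀ = Q⁹·[a_1, a_0]ᵀ.
Q⁹ = [[-6688, 4896], [2448, -1792]], giving [a_10, a_9]ᵀ = [[32960], [-12064]].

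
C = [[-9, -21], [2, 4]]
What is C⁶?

tr C = -5 and det C = 6, so the characteristic polynomial is λ² − (-5)λ + (6) with roots -3 and -2.
Eigenvectors give P = [[7, 3], [-2, -1]] with P⁻¹ = [[1, 3], [-2, -7]], and C = P·diag(-3, -2)·P⁻¹.
Then C⁶ = P·diag(729, 64)·P⁻¹ = [[5103, 192], [-1458, -64]] · [[1, 3], [-2, -7]] = [[4719, 13965], [-1330, -3926]].

[[4719, 13965], [-1330, -3926]]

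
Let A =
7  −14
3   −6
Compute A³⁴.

A² = A (a projection; rank 1, trace 1), so A³⁴ = A.

[[7, −14], [3, −6]]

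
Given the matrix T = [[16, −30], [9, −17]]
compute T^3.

[[46, −90], [27, −53]]

tr T = −1 and det T = −2, so the characteristic polynomial is λ² − (−1)λ + (−2) with roots 1 and −2.
Eigenvectors give P = [[−2, −5], [−1, −3]] with P⁻¹ = [[−3, 5], [1, −2]], and T = P·diag(1, −2)·P⁻¹.
Then T^3 = P·diag(1, −8)·P⁻¹ = [[−2, 40], [−1, 24]] · [[−3, 5], [1, −2]] = [[46, −90], [27, −53]].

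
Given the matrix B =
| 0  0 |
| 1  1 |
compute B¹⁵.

[[0, 0], [1, 1]]

B² = B (a projection; rank 1, trace 1), so B¹⁵ = B.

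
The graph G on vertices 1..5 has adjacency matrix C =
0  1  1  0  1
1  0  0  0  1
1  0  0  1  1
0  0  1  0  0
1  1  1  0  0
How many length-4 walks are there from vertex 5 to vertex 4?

6

The number of length-4 walks from vertex 5 to vertex 4 is entry (5,4) of C⁴, where C is the adjacency matrix.
C² = [[3, 1, 1, 1, 2], [1, 2, 2, 0, 1], [1, 2, 3, 0, 1], [1, 0, 0, 1, 1], [2, 1, 1, 1, 3]]
C³ = [[4, 5, 6, 1, 5], [5, 2, 2, 2, 5], [6, 2, 2, 3, 6], [1, 2, 3, 0, 1], [5, 5, 6, 1, 4]]
C⁴ = [[16, 9, 10, 6, 15], [9, 10, 12, 2, 9], [10, 12, 15, 2, 10], [6, 2, 2, 3, 6], [15, 9, 10, 6, 16]]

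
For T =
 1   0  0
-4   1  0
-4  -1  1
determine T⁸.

[[1, 0, 0], [-32, 1, 0], [80, -8, 1]]

T = I + N where N = [[0, 0, 0], [-4, 0, 0], [-4, -1, 0]] is strictly lower-triangular, so N³ = 0.
(I + N)⁸ = I + 8·N + 28·N² = [[1, 0, 0], [-32, 1, 0], [80, -8, 1]].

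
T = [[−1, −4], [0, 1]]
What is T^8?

[[1, 0], [0, 1]]

T² = I (check: tr T = 0 and det T = −1), so T^8 = I since 8 is even.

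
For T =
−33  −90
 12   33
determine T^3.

[[−297, −810], [108, 297]]

tr T = 0 and det T = −9, so the characteristic polynomial is λ² − (0)λ + (−9) with roots −3 and 3.
Eigenvectors give P = [[3, 5], [−1, −2]] with P⁻¹ = [[2, 5], [−1, −3]], and T = P·diag(−3, 3)·P⁻¹.
Then T^3 = P·diag(−27, 27)·P⁻¹ = [[−81, 135], [27, −54]] · [[2, 5], [−1, −3]] = [[−297, −810], [108, 297]].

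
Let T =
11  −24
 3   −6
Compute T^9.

tr T = 5 and det T = 6, so the characteristic polynomial is λ² − (5)λ + (6) with roots 3 and 2.
Eigenvectors give P = [[3, −8], [1, −3]] with P⁻¹ = [[3, −8], [1, −3]], and T = P·diag(3, 2)·P⁻¹.
Then T^9 = P·diag(19683, 512)·P⁻¹ = [[59049, −4096], [19683, −1536]] · [[3, −8], [1, −3]] = [[173051, −460104], [57513, −152856]].

[[173051, −460104], [57513, −152856]]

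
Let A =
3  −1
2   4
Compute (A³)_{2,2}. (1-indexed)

A² = [[7, −7], [14, 14]]
A³ = [[7, −35], [70, 42]]

42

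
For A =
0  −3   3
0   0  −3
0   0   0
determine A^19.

A is strictly triangular, hence nilpotent: A^3 = 0, so A^19 = 0.

[[0, 0, 0], [0, 0, 0], [0, 0, 0]]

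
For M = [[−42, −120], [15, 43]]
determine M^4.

tr M = 1 and det M = −6, so the characteristic polynomial is λ² − (1)λ + (−6) with roots 3 and −2.
Eigenvectors give P = [[−8, −3], [3, 1]] with P⁻¹ = [[1, 3], [−3, −8]], and M = P·diag(3, −2)·P⁻¹.
Then M^4 = P·diag(81, 16)·P⁻¹ = [[−648, −48], [243, 16]] · [[1, 3], [−3, −8]] = [[−504, −1560], [195, 601]].

[[−504, −1560], [195, 601]]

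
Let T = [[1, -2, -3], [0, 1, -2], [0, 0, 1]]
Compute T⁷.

T = I + N where N = [[0, -2, -3], [0, 0, -2], [0, 0, 0]] is strictly upper-triangular, so N³ = 0.
(I + N)⁷ = I + 7·N + 21·N² = [[1, -14, 63], [0, 1, -14], [0, 0, 1]].

[[1, -14, 63], [0, 1, -14], [0, 0, 1]]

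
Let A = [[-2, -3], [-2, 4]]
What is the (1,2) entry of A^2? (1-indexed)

-6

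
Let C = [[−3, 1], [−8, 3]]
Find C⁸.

C² = I (check: tr C = 0 and det C = −1), so C⁸ = I since 8 is even.

[[1, 0], [0, 1]]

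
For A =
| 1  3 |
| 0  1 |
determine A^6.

A = I + N where N = [[0, 3], [0, 0]] is strictly upper-triangular, so N^2 = 0.
(I + N)^6 = I + 6·N = [[1, 18], [0, 1]].

[[1, 18], [0, 1]]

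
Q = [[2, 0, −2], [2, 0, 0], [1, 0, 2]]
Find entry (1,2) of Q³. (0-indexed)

−16

Q² = [[2, 0, −8], [4, 0, −4], [4, 0, 2]]
Q³ = [[−4, 0, −20], [4, 0, −16], [10, 0, −4]]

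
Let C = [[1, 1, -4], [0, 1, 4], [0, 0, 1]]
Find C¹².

[[1, 12, 216], [0, 1, 48], [0, 0, 1]]

C = I + N where N = [[0, 1, -4], [0, 0, 4], [0, 0, 0]] is strictly upper-triangular, so N³ = 0.
(I + N)¹² = I + 12·N + 66·N² = [[1, 12, 216], [0, 1, 48], [0, 0, 1]].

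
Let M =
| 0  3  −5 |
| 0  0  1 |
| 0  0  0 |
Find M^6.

M is strictly triangular, hence nilpotent: M^3 = 0, so M^6 = 0.

[[0, 0, 0], [0, 0, 0], [0, 0, 0]]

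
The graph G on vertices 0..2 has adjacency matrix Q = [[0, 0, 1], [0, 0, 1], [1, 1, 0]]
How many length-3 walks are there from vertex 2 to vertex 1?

The number of length-3 walks from vertex 2 to vertex 1 is entry (2,1) of Q³, where Q is the adjacency matrix.
Q² = [[1, 1, 0], [1, 1, 0], [0, 0, 2]]
Q³ = [[0, 0, 2], [0, 0, 2], [2, 2, 0]]

2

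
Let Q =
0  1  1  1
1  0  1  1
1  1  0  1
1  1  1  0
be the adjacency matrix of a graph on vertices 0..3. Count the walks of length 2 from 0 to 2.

2

The number of length-2 walks from vertex 0 to vertex 2 is entry (0,2) of Q², where Q is the adjacency matrix.
Q² = [[3, 2, 2, 2], [2, 3, 2, 2], [2, 2, 3, 2], [2, 2, 2, 3]]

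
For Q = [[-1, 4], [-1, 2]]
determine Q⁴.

[[5, -12], [3, -4]]

Q² = [[-3, 4], [-1, 0]]
Q³ = [[-1, -4], [1, -4]]
Q⁴ = [[5, -12], [3, -4]]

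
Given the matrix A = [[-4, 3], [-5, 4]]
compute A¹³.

[[-4, 3], [-5, 4]]

A² = I (check: tr A = 0 and det A = -1), so A¹³ = A since 13 is odd.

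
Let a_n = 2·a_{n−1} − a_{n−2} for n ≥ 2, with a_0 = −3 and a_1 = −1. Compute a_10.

17

With companion matrix M = [[2, −1], [1, 0]], [a_n, a_{n−1}]ᵀ = M·[a_{n−1}, a_{n−2}]ᵀ, so [a_10, a_9]ᵀ = M⁹·[a_1, a_0]ᵀ.
M⁹ = [[10, −9], [9, −8]], giving [a_10, a_9]ᵀ = [[17], [15]].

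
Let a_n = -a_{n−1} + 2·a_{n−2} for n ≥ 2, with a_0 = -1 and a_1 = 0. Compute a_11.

With companion matrix B = [[-1, 2], [1, 0]], [a_n, a_{n−1}]ᵀ = B·[a_{n−1}, a_{n−2}]ᵀ, so [a_11, a_10]ᵀ = B¹⁰·[a_1, a_0]ᵀ.
B¹⁰ = [[683, -682], [-341, 342]], giving [a_11, a_10]ᵀ = [[682], [-342]].

682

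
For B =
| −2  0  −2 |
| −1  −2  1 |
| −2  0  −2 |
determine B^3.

B^2 = [[8, 0, 8], [2, 4, −2], [8, 0, 8]]
B^3 = [[−32, 0, −32], [−4, −8, 4], [−32, 0, −32]]

[[−32, 0, −32], [−4, −8, 4], [−32, 0, −32]]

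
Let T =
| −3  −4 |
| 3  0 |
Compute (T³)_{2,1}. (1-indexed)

−9

T² = [[−3, 12], [−9, −12]]
T³ = [[45, 12], [−9, 36]]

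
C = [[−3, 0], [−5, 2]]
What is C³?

[[−27, 0], [−35, 8]]

tr C = −1 and det C = −6, so the characteristic polynomial is λ² − (−1)λ + (−6) with roots 2 and −3.
Eigenvectors give P = [[0, 1], [−1, 1]] with P⁻¹ = [[1, −1], [1, 0]], and C = P·diag(2, −3)·P⁻¹.
Then C³ = P·diag(8, −27)·P⁻¹ = [[0, −27], [−8, −27]] · [[1, −1], [1, 0]] = [[−27, 0], [−35, 8]].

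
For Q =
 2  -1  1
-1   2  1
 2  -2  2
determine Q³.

Q² = [[7, -6, 3], [-2, 3, 3], [10, -10, 4]]
Q³ = [[26, -25, 7], [-1, 2, 7], [38, -38, 8]]

[[26, -25, 7], [-1, 2, 7], [38, -38, 8]]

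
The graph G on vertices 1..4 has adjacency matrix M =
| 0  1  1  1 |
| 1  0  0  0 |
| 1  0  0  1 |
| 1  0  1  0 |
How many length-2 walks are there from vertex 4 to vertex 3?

The number of length-2 walks from vertex 4 to vertex 3 is entry (4,3) of M^2, where M is the adjacency matrix.
M^2 = [[3, 0, 1, 1], [0, 1, 1, 1], [1, 1, 2, 1], [1, 1, 1, 2]]

1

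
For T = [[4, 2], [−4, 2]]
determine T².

[[8, 12], [−24, −4]]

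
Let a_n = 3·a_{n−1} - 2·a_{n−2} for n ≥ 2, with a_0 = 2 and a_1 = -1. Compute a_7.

With companion matrix C = [[3, -2], [1, 0]], [a_n, a_{n−1}]ᵀ = C·[a_{n−1}, a_{n−2}]ᵀ, so [a_7, a_6]ᵀ = C⁶·[a_1, a_0]ᵀ.
C⁶ = [[127, -126], [63, -62]], giving [a_7, a_6]ᵀ = [[-379], [-187]].

-379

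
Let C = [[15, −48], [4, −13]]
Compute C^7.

tr C = 2 and det C = −3, so the characteristic polynomial is λ² − (2)λ + (−3) with roots 3 and −1.
Eigenvectors give P = [[4, 3], [1, 1]] with P⁻¹ = [[1, −3], [−1, 4]], and C = P·diag(3, −1)·P⁻¹.
Then C^7 = P·diag(2187, −1)·P⁻¹ = [[8748, −3], [2187, −1]] · [[1, −3], [−1, 4]] = [[8751, −26256], [2188, −6565]].

[[8751, −26256], [2188, −6565]]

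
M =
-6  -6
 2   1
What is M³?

[[-84, -114], [38, 49]]

tr M = -5 and det M = 6, so the characteristic polynomial is λ² − (-5)λ + (6) with roots -3 and -2.
Eigenvectors give P = [[2, -3], [-1, 2]] with P⁻¹ = [[2, 3], [1, 2]], and M = P·diag(-3, -2)·P⁻¹.
Then M³ = P·diag(-27, -8)·P⁻¹ = [[-54, 24], [27, -16]] · [[2, 3], [1, 2]] = [[-84, -114], [38, 49]].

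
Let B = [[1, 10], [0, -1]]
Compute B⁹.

[[1, 10], [0, -1]]

B² = I (check: tr B = 0 and det B = -1), so B⁹ = B since 9 is odd.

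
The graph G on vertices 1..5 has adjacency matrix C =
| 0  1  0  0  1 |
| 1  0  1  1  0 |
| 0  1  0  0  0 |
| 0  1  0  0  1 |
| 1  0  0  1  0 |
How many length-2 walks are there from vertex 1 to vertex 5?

The number of length-2 walks from vertex 1 to vertex 5 is entry (1,5) of C², where C is the adjacency matrix.
C² = [[2, 0, 1, 2, 0], [0, 3, 0, 0, 2], [1, 0, 1, 1, 0], [2, 0, 1, 2, 0], [0, 2, 0, 0, 2]]

0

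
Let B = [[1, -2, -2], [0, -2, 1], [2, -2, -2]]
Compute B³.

[[-3, -6, 12], [-6, 0, 6], [-6, 0, 12]]

B² = [[-3, 6, 0], [2, 2, -4], [-2, 4, -2]]
B³ = [[-3, -6, 12], [-6, 0, 6], [-6, 0, 12]]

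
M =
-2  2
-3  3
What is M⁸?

M² = M (a projection; rank 1, trace 1), so M⁸ = M.

[[-2, 2], [-3, 3]]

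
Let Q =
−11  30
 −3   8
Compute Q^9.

tr Q = −3 and det Q = 2, so the characteristic polynomial is λ² − (−3)λ + (2) with roots −2 and −1.
Eigenvectors give P = [[10, 3], [3, 1]] with P⁻¹ = [[1, −3], [−3, 10]], and Q = P·diag(−2, −1)·P⁻¹.
Then Q^9 = P·diag(−512, −1)·P⁻¹ = [[−5120, −3], [−1536, −1]] · [[1, −3], [−3, 10]] = [[−5111, 15330], [−1533, 4598]].

[[−5111, 15330], [−1533, 4598]]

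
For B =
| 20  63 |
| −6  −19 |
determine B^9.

[[3590, 10773], [−1026, −3079]]

tr B = 1 and det B = −2, so the characteristic polynomial is λ² − (1)λ + (−2) with roots −1 and 2.
Eigenvectors give P = [[3, −7], [−1, 2]] with P⁻¹ = [[−2, −7], [−1, −3]], and B = P·diag(−1, 2)·P⁻¹.
Then B^9 = P·diag(−1, 512)·P⁻¹ = [[−3, −3584], [1, 1024]] · [[−2, −7], [−1, −3]] = [[3590, 10773], [−1026, −3079]].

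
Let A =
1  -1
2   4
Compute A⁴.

tr A = 5 and det A = 6, so the characteristic polynomial is λ² − (5)λ + (6) with roots 2 and 3.
Eigenvectors give P = [[1, -1], [-1, 2]] with P⁻¹ = [[2, 1], [1, 1]], and A = P·diag(2, 3)·P⁻¹.
Then A⁴ = P·diag(16, 81)·P⁻¹ = [[16, -81], [-16, 162]] · [[2, 1], [1, 1]] = [[-49, -65], [130, 146]].

[[-49, -65], [130, 146]]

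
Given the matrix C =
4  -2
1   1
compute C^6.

tr C = 5 and det C = 6, so the characteristic polynomial is λ² − (5)λ + (6) with roots 2 and 3.
Eigenvectors give P = [[-1, 2], [-1, 1]] with P⁻¹ = [[1, -2], [1, -1]], and C = P·diag(2, 3)·P⁻¹.
Then C^6 = P·diag(64, 729)·P⁻¹ = [[-64, 1458], [-64, 729]] · [[1, -2], [1, -1]] = [[1394, -1330], [665, -601]].

[[1394, -1330], [665, -601]]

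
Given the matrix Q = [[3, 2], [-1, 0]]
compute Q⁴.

[[31, 30], [-15, -14]]

tr Q = 3 and det Q = 2, so the characteristic polynomial is λ² − (3)λ + (2) with roots 1 and 2.
Eigenvectors give P = [[-1, 2], [1, -1]] with P⁻¹ = [[1, 2], [1, 1]], and Q = P·diag(1, 2)·P⁻¹.
Then Q⁴ = P·diag(1, 16)·P⁻¹ = [[-1, 32], [1, -16]] · [[1, 2], [1, 1]] = [[31, 30], [-15, -14]].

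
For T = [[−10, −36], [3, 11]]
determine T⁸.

tr T = 1 and det T = −2, so the characteristic polynomial is λ² − (1)λ + (−2) with roots −1 and 2.
Eigenvectors give P = [[4, 3], [−1, −1]] with P⁻¹ = [[1, 3], [−1, −4]], and T = P·diag(−1, 2)·P⁻¹.
Then T⁸ = P·diag(1, 256)·P⁻¹ = [[4, 768], [−1, −256]] · [[1, 3], [−1, −4]] = [[−764, −3060], [255, 1021]].

[[−764, −3060], [255, 1021]]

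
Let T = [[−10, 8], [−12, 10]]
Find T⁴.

[[16, 0], [0, 16]]

tr T = 0 and det T = −4, so the characteristic polynomial is λ² − (0)λ + (−4) with roots 2 and −2.
Eigenvectors give P = [[2, −1], [3, −1]] with P⁻¹ = [[−1, 1], [−3, 2]], and T = P·diag(2, −2)·P⁻¹.
Then T⁴ = P·diag(16, 16)·P⁻¹ = [[32, −16], [48, −16]] · [[−1, 1], [−3, 2]] = [[16, 0], [0, 16]].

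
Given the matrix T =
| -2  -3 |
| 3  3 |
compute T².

[[-5, -3], [3, 0]]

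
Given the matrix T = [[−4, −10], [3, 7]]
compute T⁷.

[[−634, −1270], [381, 763]]

tr T = 3 and det T = 2, so the characteristic polynomial is λ² − (3)λ + (2) with roots 2 and 1.
Eigenvectors give P = [[5, 2], [−3, −1]] with P⁻¹ = [[−1, −2], [3, 5]], and T = P·diag(2, 1)·P⁻¹.
Then T⁷ = P·diag(128, 1)·P⁻¹ = [[640, 2], [−384, −1]] · [[−1, −2], [3, 5]] = [[−634, −1270], [381, 763]].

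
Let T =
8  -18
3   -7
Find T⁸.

[[766, -1530], [255, -509]]

tr T = 1 and det T = -2, so the characteristic polynomial is λ² − (1)λ + (-2) with roots -1 and 2.
Eigenvectors give P = [[-2, 3], [-1, 1]] with P⁻¹ = [[1, -3], [1, -2]], and T = P·diag(-1, 2)·P⁻¹.
Then T⁸ = P·diag(1, 256)·P⁻¹ = [[-2, 768], [-1, 256]] · [[1, -3], [1, -2]] = [[766, -1530], [255, -509]].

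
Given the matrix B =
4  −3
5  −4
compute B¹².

[[1, 0], [0, 1]]

B² = I (check: tr B = 0 and det B = −1), so B¹² = I since 12 is even.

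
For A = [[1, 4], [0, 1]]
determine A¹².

A = I + N where N = [[0, 4], [0, 0]] is strictly upper-triangular, so N² = 0.
(I + N)¹² = I + 12·N = [[1, 48], [0, 1]].

[[1, 48], [0, 1]]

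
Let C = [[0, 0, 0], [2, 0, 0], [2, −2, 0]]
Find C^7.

[[0, 0, 0], [0, 0, 0], [0, 0, 0]]

C is strictly triangular, hence nilpotent: C^3 = 0, so C^7 = 0.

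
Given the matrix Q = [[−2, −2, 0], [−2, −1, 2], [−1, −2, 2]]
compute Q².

[[8, 6, −4], [4, 1, 2], [4, 0, 0]]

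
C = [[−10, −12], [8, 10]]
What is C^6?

[[64, 0], [0, 64]]

tr C = 0 and det C = −4, so the characteristic polynomial is λ² − (0)λ + (−4) with roots 2 and −2.
Eigenvectors give P = [[−1, 3], [1, −2]] with P⁻¹ = [[2, 3], [1, 1]], and C = P·diag(2, −2)·P⁻¹.
Then C^6 = P·diag(64, 64)·P⁻¹ = [[−64, 192], [64, −128]] · [[2, 3], [1, 1]] = [[64, 0], [0, 64]].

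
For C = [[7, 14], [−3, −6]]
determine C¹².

C² = C (a projection; rank 1, trace 1), so C¹² = C.

[[7, 14], [−3, −6]]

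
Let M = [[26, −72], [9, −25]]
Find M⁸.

tr M = 1 and det M = −2, so the characteristic polynomial is λ² − (1)λ + (−2) with roots −1 and 2.
Eigenvectors give P = [[−8, 3], [−3, 1]] with P⁻¹ = [[1, −3], [3, −8]], and M = P·diag(−1, 2)·P⁻¹.
Then M⁸ = P·diag(1, 256)·P⁻¹ = [[−8, 768], [−3, 256]] · [[1, −3], [3, −8]] = [[2296, −6120], [765, −2039]].

[[2296, −6120], [765, −2039]]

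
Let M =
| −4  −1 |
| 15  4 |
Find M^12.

[[1, 0], [0, 1]]

M² = I (check: tr M = 0 and det M = −1), so M^12 = I since 12 is even.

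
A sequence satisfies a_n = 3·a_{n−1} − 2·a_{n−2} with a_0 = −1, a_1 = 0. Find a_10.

1022

With companion matrix A = [[3, −2], [1, 0]], [a_n, a_{n−1}]ᵀ = A·[a_{n−1}, a_{n−2}]ᵀ, so [a_10, a_9]ᵀ = A^9·[a_1, a_0]ᵀ.
A^9 = [[1023, −1022], [511, −510]], giving [a_10, a_9]ᵀ = [[1022], [510]].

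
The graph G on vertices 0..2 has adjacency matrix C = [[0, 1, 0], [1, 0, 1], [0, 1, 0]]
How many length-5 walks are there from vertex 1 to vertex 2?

The number of length-5 walks from vertex 1 to vertex 2 is entry (1,2) of C⁵, where C is the adjacency matrix.
C² = [[1, 0, 1], [0, 2, 0], [1, 0, 1]]
C³ = [[0, 2, 0], [2, 0, 2], [0, 2, 0]]
C⁴ = [[2, 0, 2], [0, 4, 0], [2, 0, 2]]
C⁵ = [[0, 4, 0], [4, 0, 4], [0, 4, 0]]

4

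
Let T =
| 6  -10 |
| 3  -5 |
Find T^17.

T² = T (a projection; rank 1, trace 1), so T^17 = T.

[[6, -10], [3, -5]]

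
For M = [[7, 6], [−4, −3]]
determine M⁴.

tr M = 4 and det M = 3, so the characteristic polynomial is λ² − (4)λ + (3) with roots 1 and 3.
Eigenvectors give P = [[−1, −3], [1, 2]] with P⁻¹ = [[2, 3], [−1, −1]], and M = P·diag(1, 3)·P⁻¹.
Then M⁴ = P·diag(1, 81)·P⁻¹ = [[−1, −243], [1, 162]] · [[2, 3], [−1, −1]] = [[241, 240], [−160, −159]].

[[241, 240], [−160, −159]]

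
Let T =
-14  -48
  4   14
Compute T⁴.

[[16, 0], [0, 16]]

tr T = 0 and det T = -4, so the characteristic polynomial is λ² − (0)λ + (-4) with roots 2 and -2.
Eigenvectors give P = [[-3, -4], [1, 1]] with P⁻¹ = [[1, 4], [-1, -3]], and T = P·diag(2, -2)·P⁻¹.
Then T⁴ = P·diag(16, 16)·P⁻¹ = [[-48, -64], [16, 16]] · [[1, 4], [-1, -3]] = [[16, 0], [0, 16]].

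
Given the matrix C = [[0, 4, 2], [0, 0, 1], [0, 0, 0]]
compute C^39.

C is strictly triangular, hence nilpotent: C^3 = 0, so C^39 = 0.

[[0, 0, 0], [0, 0, 0], [0, 0, 0]]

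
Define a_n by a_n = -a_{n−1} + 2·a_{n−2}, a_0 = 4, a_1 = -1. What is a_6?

109

With companion matrix C = [[-1, 2], [1, 0]], [a_n, a_{n−1}]ᵀ = C·[a_{n−1}, a_{n−2}]ᵀ, so [a_6, a_5]ᵀ = C⁵·[a_1, a_0]ᵀ.
C⁵ = [[-21, 22], [11, -10]], giving [a_6, a_5]ᵀ = [[109], [-51]].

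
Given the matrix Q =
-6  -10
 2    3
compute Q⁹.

tr Q = -3 and det Q = 2, so the characteristic polynomial is λ² − (-3)λ + (2) with roots -1 and -2.
Eigenvectors give P = [[-2, 5], [1, -2]] with P⁻¹ = [[2, 5], [1, 2]], and Q = P·diag(-1, -2)·P⁻¹.
Then Q⁹ = P·diag(-1, -512)·P⁻¹ = [[2, -2560], [-1, 1024]] · [[2, 5], [1, 2]] = [[-2556, -5110], [1022, 2043]].

[[-2556, -5110], [1022, 2043]]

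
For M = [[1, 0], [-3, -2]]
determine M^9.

tr M = -1 and det M = -2, so the characteristic polynomial is λ² − (-1)λ + (-2) with roots 1 and -2.
Eigenvectors give P = [[-1, 0], [1, 1]] with P⁻¹ = [[-1, 0], [1, 1]], and M = P·diag(1, -2)·P⁻¹.
Then M^9 = P·diag(1, -512)·P⁻¹ = [[-1, 0], [1, -512]] · [[-1, 0], [1, 1]] = [[1, 0], [-513, -512]].

[[1, 0], [-513, -512]]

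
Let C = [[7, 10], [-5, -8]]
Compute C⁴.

tr C = -1 and det C = -6, so the characteristic polynomial is λ² − (-1)λ + (-6) with roots 2 and -3.
Eigenvectors give P = [[2, -1], [-1, 1]] with P⁻¹ = [[1, 1], [1, 2]], and C = P·diag(2, -3)·P⁻¹.
Then C⁴ = P·diag(16, 81)·P⁻¹ = [[32, -81], [-16, 81]] · [[1, 1], [1, 2]] = [[-49, -130], [65, 146]].

[[-49, -130], [65, 146]]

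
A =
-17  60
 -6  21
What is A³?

[[-233, 780], [-78, 261]]

tr A = 4 and det A = 3, so the characteristic polynomial is λ² − (4)λ + (3) with roots 3 and 1.
Eigenvectors give P = [[3, 10], [1, 3]] with P⁻¹ = [[-3, 10], [1, -3]], and A = P·diag(3, 1)·P⁻¹.
Then A³ = P·diag(27, 1)·P⁻¹ = [[81, 10], [27, 3]] · [[-3, 10], [1, -3]] = [[-233, 780], [-78, 261]].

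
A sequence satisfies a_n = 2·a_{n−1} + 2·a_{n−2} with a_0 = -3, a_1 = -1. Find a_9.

-7824

With companion matrix A = [[2, 2], [1, 0]], [a_n, a_{n−1}]ᵀ = A·[a_{n−1}, a_{n−2}]ᵀ, so [a_9, a_8]ᵀ = A⁸·[a_1, a_0]ᵀ.
A⁸ = [[2448, 1792], [896, 656]], giving [a_9, a_8]ᵀ = [[-7824], [-2864]].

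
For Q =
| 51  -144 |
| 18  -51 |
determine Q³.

tr Q = 0 and det Q = -9, so the characteristic polynomial is λ² − (0)λ + (-9) with roots -3 and 3.
Eigenvectors give P = [[8, 3], [3, 1]] with P⁻¹ = [[-1, 3], [3, -8]], and Q = P·diag(-3, 3)·P⁻¹.
Then Q³ = P·diag(-27, 27)·P⁻¹ = [[-216, 81], [-81, 27]] · [[-1, 3], [3, -8]] = [[459, -1296], [162, -459]].

[[459, -1296], [162, -459]]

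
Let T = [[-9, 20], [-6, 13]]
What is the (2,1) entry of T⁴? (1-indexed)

-240

tr T = 4 and det T = 3, so the characteristic polynomial is λ² − (4)λ + (3) with roots 1 and 3.
Eigenvectors give P = [[2, -5], [1, -3]] with P⁻¹ = [[3, -5], [1, -2]], and T = P·diag(1, 3)·P⁻¹.
Then T⁴ = P·diag(1, 81)·P⁻¹ = [[2, -405], [1, -243]] · [[3, -5], [1, -2]] = [[-399, 800], [-240, 481]].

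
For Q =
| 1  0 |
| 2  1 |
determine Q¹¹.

[[1, 0], [22, 1]]

Q = I + N where N = [[0, 0], [2, 0]] is strictly lower-triangular, so N² = 0.
(I + N)¹¹ = I + 11·N = [[1, 0], [22, 1]].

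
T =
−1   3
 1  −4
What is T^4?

T^2 = [[4, −15], [−5, 19]]
T^3 = [[−19, 72], [24, −91]]
T^4 = [[91, −345], [−115, 436]]

[[91, −345], [−115, 436]]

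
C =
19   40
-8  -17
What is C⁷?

[[10939, 21880], [-4376, -8753]]

tr C = 2 and det C = -3, so the characteristic polynomial is λ² − (2)λ + (-3) with roots 3 and -1.
Eigenvectors give P = [[5, -2], [-2, 1]] with P⁻¹ = [[1, 2], [2, 5]], and C = P·diag(3, -1)·P⁻¹.
Then C⁷ = P·diag(2187, -1)·P⁻¹ = [[10935, 2], [-4374, -1]] · [[1, 2], [2, 5]] = [[10939, 21880], [-4376, -8753]].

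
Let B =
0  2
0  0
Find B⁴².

B is strictly triangular, hence nilpotent: B² = 0, so B⁴² = 0.

[[0, 0], [0, 0]]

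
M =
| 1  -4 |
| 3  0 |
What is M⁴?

[[109, 92], [-69, 132]]

M² = [[-11, -4], [3, -12]]
M³ = [[-23, 44], [-33, -12]]
M⁴ = [[109, 92], [-69, 132]]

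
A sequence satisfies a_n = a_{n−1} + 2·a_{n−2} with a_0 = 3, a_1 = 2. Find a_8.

428

With companion matrix B = [[1, 2], [1, 0]], [a_n, a_{n−1}]ᵀ = B·[a_{n−1}, a_{n−2}]ᵀ, so [a_8, a_7]ᵀ = B⁷·[a_1, a_0]ᵀ.
B⁷ = [[85, 86], [43, 42]], giving [a_8, a_7]ᵀ = [[428], [212]].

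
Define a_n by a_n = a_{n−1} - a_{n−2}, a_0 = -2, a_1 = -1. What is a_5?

With companion matrix M = [[1, -1], [1, 0]], [a_n, a_{n−1}]ᵀ = M·[a_{n−1}, a_{n−2}]ᵀ, so [a_5, a_4]ᵀ = M⁴·[a_1, a_0]ᵀ.
M⁴ = [[-1, 1], [-1, 0]], giving [a_5, a_4]ᵀ = [[-1], [1]].

-1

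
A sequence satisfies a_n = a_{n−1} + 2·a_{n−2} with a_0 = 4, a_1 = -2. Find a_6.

46

With companion matrix B = [[1, 2], [1, 0]], [a_n, a_{n−1}]ᵀ = B·[a_{n−1}, a_{n−2}]ᵀ, so [a_6, a_5]ᵀ = B⁵·[a_1, a_0]ᵀ.
B⁵ = [[21, 22], [11, 10]], giving [a_6, a_5]ᵀ = [[46], [18]].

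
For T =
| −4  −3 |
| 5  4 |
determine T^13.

T² = I (check: tr T = 0 and det T = −1), so T^13 = T since 13 is odd.

[[−4, −3], [5, 4]]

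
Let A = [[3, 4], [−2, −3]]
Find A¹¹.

[[3, 4], [−2, −3]]

A² = I (check: tr A = 0 and det A = −1), so A¹¹ = A since 11 is odd.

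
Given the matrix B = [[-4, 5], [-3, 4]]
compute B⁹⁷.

B² = I (check: tr B = 0 and det B = -1), so B⁹⁷ = B since 97 is odd.

[[-4, 5], [-3, 4]]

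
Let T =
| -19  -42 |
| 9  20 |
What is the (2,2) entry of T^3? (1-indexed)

62

tr T = 1 and det T = -2, so the characteristic polynomial is λ² − (1)λ + (-2) with roots -1 and 2.
Eigenvectors give P = [[7, -2], [-3, 1]] with P⁻¹ = [[1, 2], [3, 7]], and T = P·diag(-1, 2)·P⁻¹.
Then T^3 = P·diag(-1, 8)·P⁻¹ = [[-7, -16], [3, 8]] · [[1, 2], [3, 7]] = [[-55, -126], [27, 62]].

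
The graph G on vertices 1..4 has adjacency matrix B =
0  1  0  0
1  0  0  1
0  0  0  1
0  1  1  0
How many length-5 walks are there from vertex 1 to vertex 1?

0

The number of length-5 walks from vertex 1 to vertex 1 is entry (1,1) of B⁵, where B is the adjacency matrix.
B² = [[1, 0, 0, 1], [0, 2, 1, 0], [0, 1, 1, 0], [1, 0, 0, 2]]
B³ = [[0, 2, 1, 0], [2, 0, 0, 3], [1, 0, 0, 2], [0, 3, 2, 0]]
B⁴ = [[2, 0, 0, 3], [0, 5, 3, 0], [0, 3, 2, 0], [3, 0, 0, 5]]
B⁵ = [[0, 5, 3, 0], [5, 0, 0, 8], [3, 0, 0, 5], [0, 8, 5, 0]]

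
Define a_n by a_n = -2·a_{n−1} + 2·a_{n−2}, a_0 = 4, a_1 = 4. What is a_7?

With companion matrix M = [[-2, 2], [1, 0]], [a_n, a_{n−1}]ᵀ = M·[a_{n−1}, a_{n−2}]ᵀ, so [a_7, a_6]ᵀ = M^6·[a_1, a_0]ᵀ.
M^6 = [[328, -240], [-120, 88]], giving [a_7, a_6]ᵀ = [[352], [-128]].

352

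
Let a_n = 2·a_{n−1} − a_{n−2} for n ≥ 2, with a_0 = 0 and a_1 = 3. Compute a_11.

With companion matrix M = [[2, −1], [1, 0]], [a_n, a_{n−1}]ᵀ = M·[a_{n−1}, a_{n−2}]ᵀ, so [a_11, a_10]ᵀ = M^10·[a_1, a_0]ᵀ.
M^10 = [[11, −10], [10, −9]], giving [a_11, a_10]ᵀ = [[33], [30]].

33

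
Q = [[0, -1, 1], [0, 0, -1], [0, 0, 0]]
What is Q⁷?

Q is strictly triangular, hence nilpotent: Q³ = 0, so Q⁷ = 0.

[[0, 0, 0], [0, 0, 0], [0, 0, 0]]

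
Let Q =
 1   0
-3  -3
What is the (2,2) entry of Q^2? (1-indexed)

9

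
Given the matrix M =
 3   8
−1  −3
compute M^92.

[[1, 0], [0, 1]]

M² = I (check: tr M = 0 and det M = −1), so M^92 = I since 92 is even.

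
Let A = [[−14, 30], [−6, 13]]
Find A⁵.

[[−164, 330], [−66, 133]]

tr A = −1 and det A = −2, so the characteristic polynomial is λ² − (−1)λ + (−2) with roots −2 and 1.
Eigenvectors give P = [[5, 2], [2, 1]] with P⁻¹ = [[1, −2], [−2, 5]], and A = P·diag(−2, 1)·P⁻¹.
Then A⁵ = P·diag(−32, 1)·P⁻¹ = [[−160, 2], [−64, 1]] · [[1, −2], [−2, 5]] = [[−164, 330], [−66, 133]].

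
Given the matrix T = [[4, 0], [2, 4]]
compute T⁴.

T² = [[16, 0], [16, 16]]
T³ = [[64, 0], [96, 64]]
T⁴ = [[256, 0], [512, 256]]

[[256, 0], [512, 256]]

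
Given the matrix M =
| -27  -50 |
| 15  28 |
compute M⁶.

tr M = 1 and det M = -6, so the characteristic polynomial is λ² − (1)λ + (-6) with roots -2 and 3.
Eigenvectors give P = [[2, 5], [-1, -3]] with P⁻¹ = [[3, 5], [-1, -2]], and M = P·diag(-2, 3)·P⁻¹.
Then M⁶ = P·diag(64, 729)·P⁻¹ = [[128, 3645], [-64, -2187]] · [[3, 5], [-1, -2]] = [[-3261, -6650], [1995, 4054]].

[[-3261, -6650], [1995, 4054]]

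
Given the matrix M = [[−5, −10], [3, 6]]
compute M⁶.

M² = M (a projection; rank 1, trace 1), so M⁶ = M.

[[−5, −10], [3, 6]]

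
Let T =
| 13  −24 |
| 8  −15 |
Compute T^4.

[[−239, 480], [−160, 321]]

tr T = −2 and det T = −3, so the characteristic polynomial is λ² − (−2)λ + (−3) with roots 1 and −3.
Eigenvectors give P = [[2, 3], [1, 2]] with P⁻¹ = [[2, −3], [−1, 2]], and T = P·diag(1, −3)·P⁻¹.
Then T^4 = P·diag(1, 81)·P⁻¹ = [[2, 243], [1, 162]] · [[2, −3], [−1, 2]] = [[−239, 480], [−160, 321]].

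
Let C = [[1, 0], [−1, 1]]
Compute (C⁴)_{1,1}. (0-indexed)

C = I + N where N = [[0, 0], [−1, 0]] is strictly lower-triangular, so N² = 0.
(I + N)⁴ = I + 4·N = [[1, 0], [−4, 1]].

1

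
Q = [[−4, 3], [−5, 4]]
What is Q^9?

[[−4, 3], [−5, 4]]

Q² = I (check: tr Q = 0 and det Q = −1), so Q^9 = Q since 9 is odd.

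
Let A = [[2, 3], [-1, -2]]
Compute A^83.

[[2, 3], [-1, -2]]

A² = I (check: tr A = 0 and det A = -1), so A^83 = A since 83 is odd.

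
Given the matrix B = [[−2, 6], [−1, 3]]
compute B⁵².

[[−2, 6], [−1, 3]]

B² = B (a projection; rank 1, trace 1), so B⁵² = B.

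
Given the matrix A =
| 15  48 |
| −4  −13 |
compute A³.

tr A = 2 and det A = −3, so the characteristic polynomial is λ² − (2)λ + (−3) with roots 3 and −1.
Eigenvectors give P = [[4, −3], [−1, 1]] with P⁻¹ = [[1, 3], [1, 4]], and A = P·diag(3, −1)·P⁻¹.
Then A³ = P·diag(27, −1)·P⁻¹ = [[108, 3], [−27, −1]] · [[1, 3], [1, 4]] = [[111, 336], [−28, −85]].

[[111, 336], [−28, −85]]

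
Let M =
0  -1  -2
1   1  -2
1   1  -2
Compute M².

[[-3, -3, 6], [-1, -2, 0], [-1, -2, 0]]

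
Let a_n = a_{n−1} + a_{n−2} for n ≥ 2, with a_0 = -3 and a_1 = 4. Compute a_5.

With companion matrix M = [[1, 1], [1, 0]], [a_n, a_{n−1}]ᵀ = M·[a_{n−1}, a_{n−2}]ᵀ, so [a_5, a_4]ᵀ = M⁴·[a_1, a_0]ᵀ.
M⁴ = [[5, 3], [3, 2]], giving [a_5, a_4]ᵀ = [[11], [6]].

11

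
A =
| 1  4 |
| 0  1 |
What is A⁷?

A = I + N where N = [[0, 4], [0, 0]] is strictly upper-triangular, so N² = 0.
(I + N)⁷ = I + 7·N = [[1, 28], [0, 1]].

[[1, 28], [0, 1]]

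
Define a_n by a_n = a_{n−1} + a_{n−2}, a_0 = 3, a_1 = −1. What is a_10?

47

With companion matrix M = [[1, 1], [1, 0]], [a_n, a_{n−1}]ᵀ = M·[a_{n−1}, a_{n−2}]ᵀ, so [a_10, a_9]ᵀ = M⁹·[a_1, a_0]ᵀ.
M⁹ = [[55, 34], [34, 21]], giving [a_10, a_9]ᵀ = [[47], [29]].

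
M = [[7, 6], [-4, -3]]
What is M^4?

[[241, 240], [-160, -159]]

tr M = 4 and det M = 3, so the characteristic polynomial is λ² − (4)λ + (3) with roots 1 and 3.
Eigenvectors give P = [[1, 3], [-1, -2]] with P⁻¹ = [[-2, -3], [1, 1]], and M = P·diag(1, 3)·P⁻¹.
Then M^4 = P·diag(1, 81)·P⁻¹ = [[1, 243], [-1, -162]] · [[-2, -3], [1, 1]] = [[241, 240], [-160, -159]].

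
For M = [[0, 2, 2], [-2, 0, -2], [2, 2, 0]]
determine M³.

[[-16, -8, -8], [8, -16, 8], [-8, -8, -16]]

M² = [[0, 4, -4], [-4, -8, -4], [-4, 4, 0]]
M³ = [[-16, -8, -8], [8, -16, 8], [-8, -8, -16]]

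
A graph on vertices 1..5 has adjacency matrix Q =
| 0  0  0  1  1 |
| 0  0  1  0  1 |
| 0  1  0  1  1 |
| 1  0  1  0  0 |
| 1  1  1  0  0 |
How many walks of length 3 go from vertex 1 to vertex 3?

The number of length-3 walks from vertex 1 to vertex 3 is entry (1,3) of Q³, where Q is the adjacency matrix.
Q² = [[2, 1, 2, 0, 0], [1, 2, 1, 1, 1], [2, 1, 3, 0, 1], [0, 1, 0, 2, 2], [0, 1, 1, 2, 3]]
Q³ = [[0, 2, 1, 4, 5], [2, 2, 4, 2, 4], [1, 4, 2, 5, 6], [4, 2, 5, 0, 1], [5, 4, 6, 1, 2]]

1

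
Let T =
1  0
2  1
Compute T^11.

[[1, 0], [22, 1]]

T = I + N where N = [[0, 0], [2, 0]] is strictly lower-triangular, so N^2 = 0.
(I + N)^11 = I + 11·N = [[1, 0], [22, 1]].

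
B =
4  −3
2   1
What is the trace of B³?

B² = [[10, −15], [10, −5]]
B³ = [[10, −45], [30, −35]]

−25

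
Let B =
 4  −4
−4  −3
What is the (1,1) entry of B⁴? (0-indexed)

B² = [[32, −4], [−4, 25]]
B³ = [[144, −116], [−116, −59]]
B⁴ = [[1040, −228], [−228, 641]]

641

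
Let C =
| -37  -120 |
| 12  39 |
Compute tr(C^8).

tr C = 2 and det C = -3, so the characteristic polynomial is λ² − (2)λ + (-3) with roots 3 and -1.
Eigenvectors give P = [[3, -10], [-1, 3]] with P⁻¹ = [[-3, -10], [-1, -3]], and C = P·diag(3, -1)·P⁻¹.
Then C^8 = P·diag(6561, 1)·P⁻¹ = [[19683, -10], [-6561, 3]] · [[-3, -10], [-1, -3]] = [[-59039, -196800], [19680, 65601]].

6562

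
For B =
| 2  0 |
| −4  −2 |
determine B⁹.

[[512, 0], [−1024, −512]]

tr B = 0 and det B = −4, so the characteristic polynomial is λ² − (0)λ + (−4) with roots 2 and −2.
Eigenvectors give P = [[−1, 0], [1, 1]] with P⁻¹ = [[−1, 0], [1, 1]], and B = P·diag(2, −2)·P⁻¹.
Then B⁹ = P·diag(512, −512)·P⁻¹ = [[−512, 0], [512, −512]] · [[−1, 0], [1, 1]] = [[512, 0], [−1024, −512]].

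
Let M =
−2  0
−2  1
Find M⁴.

M² = [[4, 0], [2, 1]]
M³ = [[−8, 0], [−6, 1]]
M⁴ = [[16, 0], [10, 1]]

[[16, 0], [10, 1]]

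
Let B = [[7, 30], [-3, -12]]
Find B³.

[[163, 570], [-57, -198]]

tr B = -5 and det B = 6, so the characteristic polynomial is λ² − (-5)λ + (6) with roots -2 and -3.
Eigenvectors give P = [[10, 3], [-3, -1]] with P⁻¹ = [[1, 3], [-3, -10]], and B = P·diag(-2, -3)·P⁻¹.
Then B³ = P·diag(-8, -27)·P⁻¹ = [[-80, -81], [24, 27]] · [[1, 3], [-3, -10]] = [[163, 570], [-57, -198]].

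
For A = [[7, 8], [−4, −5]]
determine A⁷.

tr A = 2 and det A = −3, so the characteristic polynomial is λ² − (2)λ + (−3) with roots −1 and 3.
Eigenvectors give P = [[−1, 2], [1, −1]] with P⁻¹ = [[1, 2], [1, 1]], and A = P·diag(−1, 3)·P⁻¹.
Then A⁷ = P·diag(−1, 2187)·P⁻¹ = [[1, 4374], [−1, −2187]] · [[1, 2], [1, 1]] = [[4375, 4376], [−2188, −2189]].

[[4375, 4376], [−2188, −2189]]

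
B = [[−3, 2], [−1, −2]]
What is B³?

[[−11, 34], [−17, 6]]

B² = [[7, −10], [5, 2]]
B³ = [[−11, 34], [−17, 6]]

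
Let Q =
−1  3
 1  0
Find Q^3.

[[−7, 12], [4, −3]]

Q^2 = [[4, −3], [−1, 3]]
Q^3 = [[−7, 12], [4, −3]]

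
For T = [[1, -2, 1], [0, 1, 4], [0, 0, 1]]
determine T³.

[[1, -6, -21], [0, 1, 12], [0, 0, 1]]

T = I + N where N = [[0, -2, 1], [0, 0, 4], [0, 0, 0]] is strictly upper-triangular, so N³ = 0.
(I + N)³ = I + 3·N + 3·N² = [[1, -6, -21], [0, 1, 12], [0, 0, 1]].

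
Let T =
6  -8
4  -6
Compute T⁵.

[[96, -128], [64, -96]]

tr T = 0 and det T = -4, so the characteristic polynomial is λ² − (0)λ + (-4) with roots 2 and -2.
Eigenvectors give P = [[2, 1], [1, 1]] with P⁻¹ = [[1, -1], [-1, 2]], and T = P·diag(2, -2)·P⁻¹.
Then T⁵ = P·diag(32, -32)·P⁻¹ = [[64, -32], [32, -32]] · [[1, -1], [-1, 2]] = [[96, -128], [64, -96]].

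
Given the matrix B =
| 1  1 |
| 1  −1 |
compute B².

[[2, 0], [0, 2]]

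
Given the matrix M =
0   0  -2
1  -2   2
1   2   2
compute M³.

M² = [[-2, -4, -4], [0, 8, -2], [4, 0, 6]]
M³ = [[-8, 0, -12], [6, -20, 12], [6, 12, 4]]

[[-8, 0, -12], [6, -20, 12], [6, 12, 4]]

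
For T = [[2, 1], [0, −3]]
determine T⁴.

[[16, −13], [0, 81]]

T² = [[4, −1], [0, 9]]
T³ = [[8, 7], [0, −27]]
T⁴ = [[16, −13], [0, 81]]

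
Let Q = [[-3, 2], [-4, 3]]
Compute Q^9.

Q² = I (check: tr Q = 0 and det Q = -1), so Q^9 = Q since 9 is odd.

[[-3, 2], [-4, 3]]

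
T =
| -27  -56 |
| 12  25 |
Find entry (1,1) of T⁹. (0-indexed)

tr T = -2 and det T = -3, so the characteristic polynomial is λ² − (-2)λ + (-3) with roots 1 and -3.
Eigenvectors give P = [[2, -7], [-1, 3]] with P⁻¹ = [[-3, -7], [-1, -2]], and T = P·diag(1, -3)·P⁻¹.
Then T⁹ = P·diag(1, -19683)·P⁻¹ = [[2, 137781], [-1, -59049]] · [[-3, -7], [-1, -2]] = [[-137787, -275576], [59052, 118105]].

118105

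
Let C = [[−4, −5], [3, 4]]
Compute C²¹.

[[−4, −5], [3, 4]]

C² = I (check: tr C = 0 and det C = −1), so C²¹ = C since 21 is odd.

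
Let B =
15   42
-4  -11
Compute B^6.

[[5097, 15288], [-1456, -4367]]

tr B = 4 and det B = 3, so the characteristic polynomial is λ² − (4)λ + (3) with roots 1 and 3.
Eigenvectors give P = [[-3, 7], [1, -2]] with P⁻¹ = [[2, 7], [1, 3]], and B = P·diag(1, 3)·P⁻¹.
Then B^6 = P·diag(1, 729)·P⁻¹ = [[-3, 5103], [1, -1458]] · [[2, 7], [1, 3]] = [[5097, 15288], [-1456, -4367]].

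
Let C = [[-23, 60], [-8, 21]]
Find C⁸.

tr C = -2 and det C = -3, so the characteristic polynomial is λ² − (-2)λ + (-3) with roots -3 and 1.
Eigenvectors give P = [[3, -5], [1, -2]] with P⁻¹ = [[2, -5], [1, -3]], and C = P·diag(-3, 1)·P⁻¹.
Then C⁸ = P·diag(6561, 1)·P⁻¹ = [[19683, -5], [6561, -2]] · [[2, -5], [1, -3]] = [[39361, -98400], [13120, -32799]].

[[39361, -98400], [13120, -32799]]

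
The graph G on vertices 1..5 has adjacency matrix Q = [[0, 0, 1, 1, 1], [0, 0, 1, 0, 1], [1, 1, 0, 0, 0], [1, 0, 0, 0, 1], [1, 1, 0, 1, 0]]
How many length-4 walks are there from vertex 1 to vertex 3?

The number of length-4 walks from vertex 1 to vertex 3 is entry (1,3) of Q⁴, where Q is the adjacency matrix.
Q² = [[3, 2, 0, 1, 1], [2, 2, 0, 1, 0], [0, 0, 2, 1, 2], [1, 1, 1, 2, 1], [1, 0, 2, 1, 3]]
Q³ = [[2, 1, 5, 4, 6], [1, 0, 4, 2, 5], [5, 4, 0, 2, 1], [4, 2, 2, 2, 4], [6, 5, 1, 4, 2]]
Q⁴ = [[15, 11, 3, 8, 7], [11, 9, 1, 6, 3], [3, 1, 9, 6, 11], [8, 6, 6, 8, 8], [7, 3, 11, 8, 15]]

3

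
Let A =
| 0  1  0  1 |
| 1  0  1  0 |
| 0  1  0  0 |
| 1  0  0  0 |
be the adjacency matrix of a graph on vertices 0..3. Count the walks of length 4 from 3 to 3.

The number of length-4 walks from vertex 3 to vertex 3 is entry (3,3) of A⁴, where A is the adjacency matrix.
A² = [[2, 0, 1, 0], [0, 2, 0, 1], [1, 0, 1, 0], [0, 1, 0, 1]]
A³ = [[0, 3, 0, 2], [3, 0, 2, 0], [0, 2, 0, 1], [2, 0, 1, 0]]
A⁴ = [[5, 0, 3, 0], [0, 5, 0, 3], [3, 0, 2, 0], [0, 3, 0, 2]]

2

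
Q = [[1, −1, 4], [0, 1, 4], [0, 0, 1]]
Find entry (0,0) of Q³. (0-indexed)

Q = I + N where N = [[0, −1, 4], [0, 0, 4], [0, 0, 0]] is strictly upper-triangular, so N³ = 0.
(I + N)³ = I + 3·N + 3·N² = [[1, −3, 0], [0, 1, 12], [0, 0, 1]].

1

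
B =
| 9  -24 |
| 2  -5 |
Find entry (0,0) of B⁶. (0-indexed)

tr B = 4 and det B = 3, so the characteristic polynomial is λ² − (4)λ + (3) with roots 3 and 1.
Eigenvectors give P = [[4, 3], [1, 1]] with P⁻¹ = [[1, -3], [-1, 4]], and B = P·diag(3, 1)·P⁻¹.
Then B⁶ = P·diag(729, 1)·P⁻¹ = [[2916, 3], [729, 1]] · [[1, -3], [-1, 4]] = [[2913, -8736], [728, -2183]].

2913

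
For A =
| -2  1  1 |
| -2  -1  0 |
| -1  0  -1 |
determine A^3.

A^2 = [[1, -3, -3], [6, -1, -2], [3, -1, 0]]
A^3 = [[7, 4, 4], [-8, 7, 8], [-4, 4, 3]]

[[7, 4, 4], [-8, 7, 8], [-4, 4, 3]]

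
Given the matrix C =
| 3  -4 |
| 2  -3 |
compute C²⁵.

[[3, -4], [2, -3]]

C² = I (check: tr C = 0 and det C = -1), so C²⁵ = C since 25 is odd.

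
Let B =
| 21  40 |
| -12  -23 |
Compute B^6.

tr B = -2 and det B = -3, so the characteristic polynomial is λ² − (-2)λ + (-3) with roots 1 and -3.
Eigenvectors give P = [[-2, -5], [1, 3]] with P⁻¹ = [[-3, -5], [1, 2]], and B = P·diag(1, -3)·P⁻¹.
Then B^6 = P·diag(1, 729)·P⁻¹ = [[-2, -3645], [1, 2187]] · [[-3, -5], [1, 2]] = [[-3639, -7280], [2184, 4369]].

[[-3639, -7280], [2184, 4369]]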